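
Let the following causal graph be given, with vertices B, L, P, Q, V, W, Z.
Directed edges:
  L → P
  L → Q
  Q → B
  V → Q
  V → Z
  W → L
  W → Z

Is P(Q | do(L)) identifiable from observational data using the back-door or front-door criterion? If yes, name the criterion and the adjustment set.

P(Q|do(L)): backdoor, adjust for ∅.

desc(L)\{L}={B,P,Q}; candidates ⊆ {V,W,Z}.
∅: L⊥Q given ∅ in G with L→· removed — back-door holds.
P(Q|do(L)) = P(Q|L) — no adjustment needed.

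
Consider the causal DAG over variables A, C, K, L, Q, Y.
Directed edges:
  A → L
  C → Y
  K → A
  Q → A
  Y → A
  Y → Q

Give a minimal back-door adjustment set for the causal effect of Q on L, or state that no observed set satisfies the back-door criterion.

desc(Q)\{Q}={A,L}; candidates ⊆ {C,K,Y}.
size 0: {}; under {} Q still reaches {A,C,L,Y} ∋ L.
{Y}: Q⊥L given {Y} in G with Q→· removed — back-door holds.

Q→L: minimal back-door set {Y}.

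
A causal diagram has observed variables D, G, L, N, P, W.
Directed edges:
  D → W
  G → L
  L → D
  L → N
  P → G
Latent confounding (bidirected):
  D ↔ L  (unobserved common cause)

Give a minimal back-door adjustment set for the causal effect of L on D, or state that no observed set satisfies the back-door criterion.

L→D: no observed back-door set.

desc(L)\{L}={D,N,W}; candidates ⊆ {G,P}.
L↔D: latent back-door arc(s) into L.
size 0: {}; under {} L still reaches {D,G,P,W} ∋ D.
size 1: {G}, {P}; under {G} L still reaches {D,W} ∋ D.
size 2: {G,P}; under {G,P} L still reaches {D,W} ∋ D.
L↔D cannot be blocked by any observed set — no back-door set.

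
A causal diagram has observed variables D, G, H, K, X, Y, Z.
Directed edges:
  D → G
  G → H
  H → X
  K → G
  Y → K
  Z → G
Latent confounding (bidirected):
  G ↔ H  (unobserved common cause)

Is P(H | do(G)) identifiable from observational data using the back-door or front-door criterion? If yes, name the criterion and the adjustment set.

P(H|do(G)): not identifiable (no BD/FD set).

desc(G)\{G}={H,X}; candidates ⊆ {D,K,Y,Z}.
G↔H: latent back-door arc(s) into G.
size 0: {}; under {} G still reaches {D,H,K,X,Y,Z} ∋ H.
size 1: {D}, {K}, {Y} …(+1); under {D} G still reaches {H,K,X,Y,Z} ∋ H.
size 2: {D,K}, {D,Y}, {D,Z} …(+3); under {D,K} G still reaches {H,X,Z} ∋ H.
G↔H cannot be blocked by any observed set — no back-door set.
No mediator lies on a directed G→…→H path.
Neither criterion identifies P(H|do(G)) in this graph.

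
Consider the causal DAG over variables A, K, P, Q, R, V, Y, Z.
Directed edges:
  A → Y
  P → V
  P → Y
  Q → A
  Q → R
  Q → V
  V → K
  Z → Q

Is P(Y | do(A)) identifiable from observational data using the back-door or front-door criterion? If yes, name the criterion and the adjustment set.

P(Y|do(A)): backdoor, adjust for ∅.

desc(A)\{A}={Y}; candidates ⊆ {K,P,Q,R,V,Z}.
∅: A⊥Y given ∅ in G with A→· removed — back-door holds.
P(Y|do(A)) = P(Y|A) — no adjustment needed.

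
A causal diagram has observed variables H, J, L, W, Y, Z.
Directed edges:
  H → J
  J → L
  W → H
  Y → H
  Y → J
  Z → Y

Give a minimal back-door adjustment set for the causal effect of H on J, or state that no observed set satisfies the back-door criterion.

H→J: minimal back-door set {Y}.

desc(H)\{H}={J,L}; candidates ⊆ {W,Y,Z}.
size 0: {}; under {} H still reaches {J,L,W,Y,Z} ∋ J.
{Y}: H⊥J given {Y} in G with H→· removed — back-door holds.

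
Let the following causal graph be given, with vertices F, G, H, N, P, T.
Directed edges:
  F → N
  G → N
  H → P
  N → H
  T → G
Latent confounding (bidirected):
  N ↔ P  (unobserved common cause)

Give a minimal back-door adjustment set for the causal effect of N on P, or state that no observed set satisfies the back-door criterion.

desc(N)\{N}={H,P}; candidates ⊆ {F,G,T}.
N↔P: latent back-door arc(s) into N.
size 0: {}; under {} N still reaches {F,G,P,T} ∋ P.
size 1: {F}, {G}, {T}; under {F} N still reaches {G,P,T} ∋ P.
size 2: {F,G}, {F,T}, {G,T}; under {F,G} N still reaches {P} ∋ P.
N↔P cannot be blocked by any observed set — no back-door set.

N→P: no observed back-door set.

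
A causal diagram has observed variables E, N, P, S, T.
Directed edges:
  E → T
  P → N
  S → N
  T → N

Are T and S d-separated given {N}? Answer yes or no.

No — T and S are d-connected given {N}.

Bayes-Ball from T | {N} reaches {E,P,S}.
S ∈ reach(T|{N}) ⇒ T ⊥̸ S | {N}.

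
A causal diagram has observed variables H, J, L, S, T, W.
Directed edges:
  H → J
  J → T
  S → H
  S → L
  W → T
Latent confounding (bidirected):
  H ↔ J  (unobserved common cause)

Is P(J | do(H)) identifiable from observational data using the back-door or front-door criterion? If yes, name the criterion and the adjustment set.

desc(H)\{H}={J,T}; candidates ⊆ {L,S,W}.
H↔J: latent back-door arc(s) into H.
size 0: {}; under {} H still reaches {J,L,S,T} ∋ J.
size 1: {L}, {S}, {W}; under {L} H still reaches {J,S,T} ∋ J.
size 2: {L,S}, {L,W}, {S,W}; under {L,S} H still reaches {J,T} ∋ J.
H↔J cannot be blocked by any observed set — no back-door set.
No mediator lies on a directed H→…→J path.
Neither criterion identifies P(J|do(H)) in this graph.

P(J|do(H)): not identifiable (no BD/FD set).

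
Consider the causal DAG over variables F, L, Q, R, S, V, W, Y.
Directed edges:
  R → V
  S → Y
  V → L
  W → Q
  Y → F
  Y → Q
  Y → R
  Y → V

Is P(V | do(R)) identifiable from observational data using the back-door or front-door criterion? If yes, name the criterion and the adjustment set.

P(V|do(R)): backdoor, adjust for {Y}.

desc(R)\{R}={L,V}; candidates ⊆ {F,Q,S,W,Y}.
size 0: {}; under {} R still reaches {F,L,Q,S,V,Y} ∋ V.
{Y}: R⊥V given {Y} in G with R→· removed — back-door holds.
P(V|do(R)) = Σ_{Y} P(V|R,Y)·P(Y).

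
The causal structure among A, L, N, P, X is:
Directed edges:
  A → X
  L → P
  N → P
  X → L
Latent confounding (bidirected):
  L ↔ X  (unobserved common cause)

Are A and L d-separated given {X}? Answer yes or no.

No — A and L are d-connected given {X}.

Bayes-Ball from A | {X} reaches {L,P}.
L ∈ reach(A|{X}) ⇒ A ⊥̸ L | {X}.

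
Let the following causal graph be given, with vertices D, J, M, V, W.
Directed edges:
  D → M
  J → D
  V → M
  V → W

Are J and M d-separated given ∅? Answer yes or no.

Bayes-Ball from J | ∅ reaches {D,M}.
M ∈ reach(J|∅) ⇒ J ⊥̸ M | ∅.

No — J and M are d-connected given ∅.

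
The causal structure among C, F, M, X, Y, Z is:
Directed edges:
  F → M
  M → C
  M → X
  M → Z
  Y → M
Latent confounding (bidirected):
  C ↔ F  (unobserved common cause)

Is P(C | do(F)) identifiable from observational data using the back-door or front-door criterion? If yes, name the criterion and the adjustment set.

P(C|do(F)): frontdoor, adjust for {M}.

desc(F)\{F}={C,M,X,Z}; candidates ⊆ {Y}.
F↔C: latent back-door arc(s) into F.
size 0: {}; under {} F still reaches {C} ∋ C.
size 1: {Y}; under {Y} F still reaches {C} ∋ C.
F↔C cannot be blocked by any observed set — no back-door set.
{M}: (i) intercepts every directed F→C path; (ii) no back-door F→{M}; (iii) {F} blocks every back-door {M}→C. Front-door holds.
P(C|do(F)) = Σ_{M} P(M|F) Σ_{F'} P(C|M,F')P(F').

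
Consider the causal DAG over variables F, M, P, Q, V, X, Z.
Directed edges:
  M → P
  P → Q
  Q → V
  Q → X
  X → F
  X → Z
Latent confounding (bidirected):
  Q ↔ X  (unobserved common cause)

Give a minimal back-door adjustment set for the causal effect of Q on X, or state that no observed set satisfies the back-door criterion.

desc(Q)\{Q}={F,V,X,Z}; candidates ⊆ {M,P}.
Q↔X: latent back-door arc(s) into Q.
size 0: {}; under {} Q still reaches {F,M,P,X,Z} ∋ X.
size 1: {M}, {P}; under {M} Q still reaches {F,P,X,Z} ∋ X.
size 2: {M,P}; under {M,P} Q still reaches {F,X,Z} ∋ X.
Q↔X cannot be blocked by any observed set — no back-door set.

Q→X: no observed back-door set.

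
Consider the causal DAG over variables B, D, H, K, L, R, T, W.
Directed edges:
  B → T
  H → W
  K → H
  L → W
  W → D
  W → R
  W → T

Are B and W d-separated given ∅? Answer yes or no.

Bayes-Ball from B | ∅ reaches {T}.
W ∉ reach(B|∅) ⇒ B ⊥ W | ∅.

Yes — B ⊥ W | ∅.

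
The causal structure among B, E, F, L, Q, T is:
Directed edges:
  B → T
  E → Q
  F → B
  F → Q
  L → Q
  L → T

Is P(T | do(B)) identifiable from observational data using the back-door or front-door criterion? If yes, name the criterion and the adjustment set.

desc(B)\{B}={T}; candidates ⊆ {E,F,L,Q}.
∅: B⊥T given ∅ in G with B→· removed — back-door holds.
P(T|do(B)) = P(T|B) — no adjustment needed.

P(T|do(B)): backdoor, adjust for ∅.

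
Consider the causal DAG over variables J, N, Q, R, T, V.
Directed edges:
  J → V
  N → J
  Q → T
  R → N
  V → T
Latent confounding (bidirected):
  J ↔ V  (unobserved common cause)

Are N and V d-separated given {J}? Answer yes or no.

Bayes-Ball from N | {J} reaches {R,T,V}.
V ∈ reach(N|{J}) ⇒ N ⊥̸ V | {J}.

No — N and V are d-connected given {J}.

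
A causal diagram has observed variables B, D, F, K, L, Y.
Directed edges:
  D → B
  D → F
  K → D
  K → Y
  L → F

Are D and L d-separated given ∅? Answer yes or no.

Bayes-Ball from D | ∅ reaches {B,F,K,Y}.
L ∉ reach(D|∅) ⇒ D ⊥ L | ∅.

Yes — D ⊥ L | ∅.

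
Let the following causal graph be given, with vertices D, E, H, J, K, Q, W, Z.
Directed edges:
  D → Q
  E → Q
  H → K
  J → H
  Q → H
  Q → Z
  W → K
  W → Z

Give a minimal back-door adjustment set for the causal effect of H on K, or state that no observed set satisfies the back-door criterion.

desc(H)\{H}={K}; candidates ⊆ {D,E,J,Q,W,Z}.
∅: H⊥K given ∅ in G with H→· removed — back-door holds.

H→K: minimal back-door set ∅.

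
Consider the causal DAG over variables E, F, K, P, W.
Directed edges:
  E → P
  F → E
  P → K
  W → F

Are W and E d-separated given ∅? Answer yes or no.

Bayes-Ball from W | ∅ reaches {E,F,K,P}.
E ∈ reach(W|∅) ⇒ W ⊥̸ E | ∅.

No — W and E are d-connected given ∅.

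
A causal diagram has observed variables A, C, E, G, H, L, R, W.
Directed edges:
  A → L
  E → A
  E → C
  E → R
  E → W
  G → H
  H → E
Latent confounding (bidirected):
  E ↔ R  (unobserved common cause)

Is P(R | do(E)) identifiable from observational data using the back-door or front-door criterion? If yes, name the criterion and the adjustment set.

P(R|do(E)): not identifiable (no BD/FD set).

desc(E)\{E}={A,C,L,R,W}; candidates ⊆ {G,H}.
E↔R: latent back-door arc(s) into E.
size 0: {}; under {} E still reaches {G,H,R} ∋ R.
size 1: {G}, {H}; under {G} E still reaches {H,R} ∋ R.
size 2: {G,H}; under {G,H} E still reaches {R} ∋ R.
E↔R cannot be blocked by any observed set — no back-door set.
No mediator lies on a directed E→…→R path.
Neither criterion identifies P(R|do(E)) in this graph.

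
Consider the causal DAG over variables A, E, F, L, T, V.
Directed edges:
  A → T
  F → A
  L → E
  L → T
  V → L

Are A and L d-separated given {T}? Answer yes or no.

No — A and L are d-connected given {T}.

Bayes-Ball from A | {T} reaches {E,F,L,V}.
L ∈ reach(A|{T}) ⇒ A ⊥̸ L | {T}.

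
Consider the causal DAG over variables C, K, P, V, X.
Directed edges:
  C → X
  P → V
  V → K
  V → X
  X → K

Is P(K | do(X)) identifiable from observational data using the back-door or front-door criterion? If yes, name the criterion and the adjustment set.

desc(X)\{X}={K}; candidates ⊆ {C,P,V}.
size 0: {}; under {} X still reaches {C,K,P,V} ∋ K.
{V}: X⊥K given {V} in G with X→· removed — back-door holds.
P(K|do(X)) = Σ_{V} P(K|X,V)·P(V).

P(K|do(X)): backdoor, adjust for {V}.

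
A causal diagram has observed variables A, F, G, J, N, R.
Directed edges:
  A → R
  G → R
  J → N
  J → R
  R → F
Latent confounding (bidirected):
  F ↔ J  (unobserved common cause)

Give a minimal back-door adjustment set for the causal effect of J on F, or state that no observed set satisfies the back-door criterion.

desc(J)\{J}={F,N,R}; candidates ⊆ {A,G}.
J↔F: latent back-door arc(s) into J.
size 0: {}; under {} J still reaches {F} ∋ F.
size 1: {A}, {G}; under {A} J still reaches {F} ∋ F.
size 2: {A,G}; under {A,G} J still reaches {F} ∋ F.
J↔F cannot be blocked by any observed set — no back-door set.

J→F: no observed back-door set.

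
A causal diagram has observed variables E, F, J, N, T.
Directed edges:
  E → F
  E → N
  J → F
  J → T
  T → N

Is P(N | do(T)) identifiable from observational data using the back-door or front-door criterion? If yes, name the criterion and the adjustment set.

P(N|do(T)): backdoor, adjust for ∅.

desc(T)\{T}={N}; candidates ⊆ {E,F,J}.
∅: T⊥N given ∅ in G with T→· removed — back-door holds.
P(N|do(T)) = P(N|T) — no adjustment needed.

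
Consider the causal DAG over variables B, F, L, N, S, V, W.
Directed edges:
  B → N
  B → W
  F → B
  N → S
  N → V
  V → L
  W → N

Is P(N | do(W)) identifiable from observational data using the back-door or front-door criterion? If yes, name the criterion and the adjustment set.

desc(W)\{W}={L,N,S,V}; candidates ⊆ {B,F}.
size 0: {}; under {} W still reaches {B,F,L,N,S,V} ∋ N.
{B}: W⊥N given {B} in G with W→· removed — back-door holds.
P(N|do(W)) = Σ_{B} P(N|W,B)·P(B).

P(N|do(W)): backdoor, adjust for {B}.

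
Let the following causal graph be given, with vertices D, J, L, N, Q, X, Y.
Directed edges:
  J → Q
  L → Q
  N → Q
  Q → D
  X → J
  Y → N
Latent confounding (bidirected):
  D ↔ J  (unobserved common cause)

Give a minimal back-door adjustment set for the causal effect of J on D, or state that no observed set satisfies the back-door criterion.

desc(J)\{J}={D,Q}; candidates ⊆ {L,N,X,Y}.
J↔D: latent back-door arc(s) into J.
size 0: {}; under {} J still reaches {D,X} ∋ D.
size 1: {L}, {N}, {X} …(+1); under {L} J still reaches {D,X} ∋ D.
size 2: {L,N}, {L,X}, {L,Y} …(+3); under {L,N} J still reaches {D,X} ∋ D.
J↔D cannot be blocked by any observed set — no back-door set.

J→D: no observed back-door set.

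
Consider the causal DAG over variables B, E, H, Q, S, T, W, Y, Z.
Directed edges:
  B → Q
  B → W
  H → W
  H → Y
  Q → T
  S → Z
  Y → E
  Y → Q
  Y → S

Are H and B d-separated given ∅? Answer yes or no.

Bayes-Ball from H | ∅ reaches {E,Q,S,T,W,Y,Z}.
B ∉ reach(H|∅) ⇒ H ⊥ B | ∅.

Yes — H ⊥ B | ∅.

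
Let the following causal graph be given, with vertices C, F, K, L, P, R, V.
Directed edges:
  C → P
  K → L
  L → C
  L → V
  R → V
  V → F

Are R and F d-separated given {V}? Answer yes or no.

Yes — R ⊥ F | {V}.

Bayes-Ball from R | {V} reaches {C,K,L,P}.
F ∉ reach(R|{V}) ⇒ R ⊥ F | {V}.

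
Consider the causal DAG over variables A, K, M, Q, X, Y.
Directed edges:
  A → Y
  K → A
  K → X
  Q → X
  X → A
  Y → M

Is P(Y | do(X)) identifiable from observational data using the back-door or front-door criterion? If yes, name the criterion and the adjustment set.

desc(X)\{X}={A,M,Y}; candidates ⊆ {K,Q}.
size 0: {}; under {} X still reaches {A,K,M,Q,Y} ∋ Y.
{K}: X⊥Y given {K} in G with X→· removed — back-door holds.
P(Y|do(X)) = Σ_{K} P(Y|X,K)·P(K).

P(Y|do(X)): backdoor, adjust for {K}.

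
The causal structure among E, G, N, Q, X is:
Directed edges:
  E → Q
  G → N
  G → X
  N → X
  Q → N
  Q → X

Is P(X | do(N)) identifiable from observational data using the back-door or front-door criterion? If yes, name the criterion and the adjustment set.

desc(N)\{N}={X}; candidates ⊆ {E,G,Q}.
size 0: {}; under {} N still reaches {E,G,Q,X} ∋ X.
size 1: {E}, {G}, {Q}; under {E} N still reaches {G,Q,X} ∋ X.
{G,Q}: N⊥X given {G,Q} in G with N→· removed — back-door holds.
P(X|do(N)) = Σ_{G,Q} P(X|N,G,Q)·P(G,Q).

P(X|do(N)): backdoor, adjust for {G, Q}.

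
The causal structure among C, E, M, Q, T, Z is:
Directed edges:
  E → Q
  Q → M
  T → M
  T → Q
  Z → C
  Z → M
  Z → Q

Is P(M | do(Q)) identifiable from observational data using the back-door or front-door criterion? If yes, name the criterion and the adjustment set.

P(M|do(Q)): backdoor, adjust for {T, Z}.

desc(Q)\{Q}={M}; candidates ⊆ {C,E,T,Z}.
size 0: {}; under {} Q still reaches {C,E,M,T,Z} ∋ M.
size 1: {C}, {E}, {T} …(+1); under {C} Q still reaches {E,M,T,Z} ∋ M.
{T,Z}: Q⊥M given {T,Z} in G with Q→· removed — back-door holds.
P(M|do(Q)) = Σ_{T,Z} P(M|Q,T,Z)·P(T,Z).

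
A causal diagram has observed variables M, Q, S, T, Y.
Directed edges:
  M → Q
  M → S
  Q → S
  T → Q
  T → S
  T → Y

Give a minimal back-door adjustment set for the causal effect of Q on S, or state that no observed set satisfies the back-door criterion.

Q→S: minimal back-door set {M, T}.

desc(Q)\{Q}={S}; candidates ⊆ {M,T,Y}.
size 0: {}; under {} Q still reaches {M,S,T,Y} ∋ S.
size 1: {M}, {T}, {Y}; under {M} Q still reaches {S,T,Y} ∋ S.
{M,T}: Q⊥S given {M,T} in G with Q→· removed — back-door holds.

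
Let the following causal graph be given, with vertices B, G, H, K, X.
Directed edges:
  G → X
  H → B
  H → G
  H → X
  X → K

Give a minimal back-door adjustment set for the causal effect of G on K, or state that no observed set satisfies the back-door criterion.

G→K: minimal back-door set {H}.

desc(G)\{G}={K,X}; candidates ⊆ {B,H}.
size 0: {}; under {} G still reaches {B,H,K,X} ∋ K.
{H}: G⊥K given {H} in G with G→· removed — back-door holds.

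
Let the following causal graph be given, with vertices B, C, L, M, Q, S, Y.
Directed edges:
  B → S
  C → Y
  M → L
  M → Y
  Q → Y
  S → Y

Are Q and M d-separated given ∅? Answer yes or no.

Bayes-Ball from Q | ∅ reaches {Y}.
M ∉ reach(Q|∅) ⇒ Q ⊥ M | ∅.

Yes — Q ⊥ M | ∅.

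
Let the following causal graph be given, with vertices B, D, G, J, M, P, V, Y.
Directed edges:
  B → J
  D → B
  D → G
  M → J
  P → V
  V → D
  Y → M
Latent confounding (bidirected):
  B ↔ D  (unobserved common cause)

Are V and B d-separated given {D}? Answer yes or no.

No — V and B are d-connected given {D}.

Bayes-Ball from V | {D} reaches {B,J,P}.
B ∈ reach(V|{D}) ⇒ V ⊥̸ B | {D}.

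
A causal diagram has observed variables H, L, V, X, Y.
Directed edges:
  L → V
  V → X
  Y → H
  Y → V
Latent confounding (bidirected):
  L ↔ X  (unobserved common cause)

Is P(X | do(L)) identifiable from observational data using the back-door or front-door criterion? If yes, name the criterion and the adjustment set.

P(X|do(L)): frontdoor, adjust for {V}.

desc(L)\{L}={V,X}; candidates ⊆ {H,Y}.
L↔X: latent back-door arc(s) into L.
size 0: {}; under {} L still reaches {X} ∋ X.
size 1: {H}, {Y}; under {H} L still reaches {X} ∋ X.
size 2: {H,Y}; under {H,Y} L still reaches {X} ∋ X.
L↔X cannot be blocked by any observed set — no back-door set.
{V}: (i) intercepts every directed L→X path; (ii) no back-door L→{V}; (iii) {L} blocks every back-door {V}→X. Front-door holds.
P(X|do(L)) = Σ_{V} P(V|L) Σ_{L'} P(X|V,L')P(L').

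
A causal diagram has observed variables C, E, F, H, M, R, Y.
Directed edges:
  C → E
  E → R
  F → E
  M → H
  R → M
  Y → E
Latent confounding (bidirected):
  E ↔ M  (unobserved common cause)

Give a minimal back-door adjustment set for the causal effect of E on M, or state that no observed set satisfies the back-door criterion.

E→M: no observed back-door set.

desc(E)\{E}={H,M,R}; candidates ⊆ {C,F,Y}.
E↔M: latent back-door arc(s) into E.
size 0: {}; under {} E still reaches {C,F,H,M,Y} ∋ M.
size 1: {C}, {F}, {Y}; under {C} E still reaches {F,H,M,Y} ∋ M.
size 2: {C,F}, {C,Y}, {F,Y}; under {C,F} E still reaches {H,M,Y} ∋ M.
E↔M cannot be blocked by any observed set — no back-door set.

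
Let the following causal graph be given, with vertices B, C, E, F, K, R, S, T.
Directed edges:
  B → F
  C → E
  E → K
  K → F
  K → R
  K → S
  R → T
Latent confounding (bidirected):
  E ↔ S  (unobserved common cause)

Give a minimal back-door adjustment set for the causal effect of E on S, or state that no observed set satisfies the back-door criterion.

desc(E)\{E}={F,K,R,S,T}; candidates ⊆ {B,C}.
E↔S: latent back-door arc(s) into E.
size 0: {}; under {} E still reaches {C,S} ∋ S.
size 1: {B}, {C}; under {B} E still reaches {C,S} ∋ S.
size 2: {B,C}; under {B,C} E still reaches {S} ∋ S.
E↔S cannot be blocked by any observed set — no back-door set.

E→S: no observed back-door set.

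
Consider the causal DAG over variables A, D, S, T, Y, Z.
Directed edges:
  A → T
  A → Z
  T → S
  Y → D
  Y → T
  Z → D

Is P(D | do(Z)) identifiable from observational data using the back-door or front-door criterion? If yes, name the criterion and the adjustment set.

desc(Z)\{Z}={D}; candidates ⊆ {A,S,T,Y}.
∅: Z⊥D given ∅ in G with Z→· removed — back-door holds.
P(D|do(Z)) = P(D|Z) — no adjustment needed.

P(D|do(Z)): backdoor, adjust for ∅.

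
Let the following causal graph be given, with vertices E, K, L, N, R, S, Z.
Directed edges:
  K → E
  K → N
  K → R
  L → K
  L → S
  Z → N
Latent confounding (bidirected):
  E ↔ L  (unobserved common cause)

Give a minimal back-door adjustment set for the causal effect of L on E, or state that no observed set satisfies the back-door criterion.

desc(L)\{L}={E,K,N,R,S}; candidates ⊆ {Z}.
L↔E: latent back-door arc(s) into L.
size 0: {}; under {} L still reaches {E} ∋ E.
size 1: {Z}; under {Z} L still reaches {E} ∋ E.
L↔E cannot be blocked by any observed set — no back-door set.

L→E: no observed back-door set.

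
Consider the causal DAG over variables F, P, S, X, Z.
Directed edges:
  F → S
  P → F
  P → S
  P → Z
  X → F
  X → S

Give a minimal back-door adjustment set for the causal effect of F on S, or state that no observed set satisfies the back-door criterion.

desc(F)\{F}={S}; candidates ⊆ {P,X,Z}.
size 0: {}; under {} F still reaches {P,S,X,Z} ∋ S.
size 1: {P}, {X}, {Z}; under {P} F still reaches {S,X} ∋ S.
{P,X}: F⊥S given {P,X} in G with F→· removed — back-door holds.

F→S: minimal back-door set {P, X}.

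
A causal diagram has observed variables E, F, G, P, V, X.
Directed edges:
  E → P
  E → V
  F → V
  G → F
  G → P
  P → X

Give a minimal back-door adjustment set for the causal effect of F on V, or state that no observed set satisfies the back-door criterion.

desc(F)\{F}={V}; candidates ⊆ {E,G,P,X}.
∅: F⊥V given ∅ in G with F→· removed — back-door holds.

F→V: minimal back-door set ∅.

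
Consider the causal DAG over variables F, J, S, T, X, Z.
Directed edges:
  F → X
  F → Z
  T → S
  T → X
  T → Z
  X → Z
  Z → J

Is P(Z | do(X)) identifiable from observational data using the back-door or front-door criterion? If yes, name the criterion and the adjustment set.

P(Z|do(X)): backdoor, adjust for {F, T}.

desc(X)\{X}={J,Z}; candidates ⊆ {F,S,T}.
size 0: {}; under {} X still reaches {F,J,S,T,Z} ∋ Z.
size 1: {F}, {S}, {T}; under {F} X still reaches {J,S,T,Z} ∋ Z.
{F,T}: X⊥Z given {F,T} in G with X→· removed — back-door holds.
P(Z|do(X)) = Σ_{F,T} P(Z|X,F,T)·P(F,T).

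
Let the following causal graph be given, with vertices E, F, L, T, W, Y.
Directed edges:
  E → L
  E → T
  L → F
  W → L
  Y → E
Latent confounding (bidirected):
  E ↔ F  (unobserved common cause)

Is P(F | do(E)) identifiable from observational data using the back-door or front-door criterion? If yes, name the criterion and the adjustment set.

desc(E)\{E}={F,L,T}; candidates ⊆ {W,Y}.
E↔F: latent back-door arc(s) into E.
size 0: {}; under {} E still reaches {F,Y} ∋ F.
size 1: {W}, {Y}; under {W} E still reaches {F,Y} ∋ F.
size 2: {W,Y}; under {W,Y} E still reaches {F} ∋ F.
E↔F cannot be blocked by any observed set — no back-door set.
{L}: (i) intercepts every directed E→F path; (ii) no back-door E→{L}; (iii) {E} blocks every back-door {L}→F. Front-door holds.
P(F|do(E)) = Σ_{L} P(L|E) Σ_{E'} P(F|L,E')P(E').

P(F|do(E)): frontdoor, adjust for {L}.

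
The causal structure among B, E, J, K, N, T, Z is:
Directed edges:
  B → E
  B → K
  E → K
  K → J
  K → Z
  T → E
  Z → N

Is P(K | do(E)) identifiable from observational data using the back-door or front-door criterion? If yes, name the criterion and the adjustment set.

desc(E)\{E}={J,K,N,Z}; candidates ⊆ {B,T}.
size 0: {}; under {} E still reaches {B,J,K,N,T,Z} ∋ K.
{B}: E⊥K given {B} in G with E→· removed — back-door holds.
P(K|do(E)) = Σ_{B} P(K|E,B)·P(B).

P(K|do(E)): backdoor, adjust for {B}.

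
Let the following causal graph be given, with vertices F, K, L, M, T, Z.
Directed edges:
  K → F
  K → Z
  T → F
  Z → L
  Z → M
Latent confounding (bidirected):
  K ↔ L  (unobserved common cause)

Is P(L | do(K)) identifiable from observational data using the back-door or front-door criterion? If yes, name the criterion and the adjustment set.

desc(K)\{K}={F,L,M,Z}; candidates ⊆ {T}.
K↔L: latent back-door arc(s) into K.
size 0: {}; under {} K still reaches {L} ∋ L.
size 1: {T}; under {T} K still reaches {L} ∋ L.
K↔L cannot be blocked by any observed set — no back-door set.
{Z}: (i) intercepts every directed K→L path; (ii) no back-door K→{Z}; (iii) {K} blocks every back-door {Z}→L. Front-door holds.
P(L|do(K)) = Σ_{Z} P(Z|K) Σ_{K'} P(L|Z,K')P(K').

P(L|do(K)): frontdoor, adjust for {Z}.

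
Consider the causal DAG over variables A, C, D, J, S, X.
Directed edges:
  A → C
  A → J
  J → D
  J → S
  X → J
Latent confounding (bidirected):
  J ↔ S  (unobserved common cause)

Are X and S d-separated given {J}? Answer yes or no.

No — X and S are d-connected given {J}.

Bayes-Ball from X | {J} reaches {A,C,S}.
S ∈ reach(X|{J}) ⇒ X ⊥̸ S | {J}.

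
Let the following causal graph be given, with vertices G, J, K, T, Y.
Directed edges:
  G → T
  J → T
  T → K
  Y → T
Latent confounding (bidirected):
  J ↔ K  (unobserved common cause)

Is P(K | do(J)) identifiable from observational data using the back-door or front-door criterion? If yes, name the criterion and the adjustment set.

desc(J)\{J}={K,T}; candidates ⊆ {G,Y}.
J↔K: latent back-door arc(s) into J.
size 0: {}; under {} J still reaches {K} ∋ K.
size 1: {G}, {Y}; under {G} J still reaches {K} ∋ K.
size 2: {G,Y}; under {G,Y} J still reaches {K} ∋ K.
J↔K cannot be blocked by any observed set — no back-door set.
{T}: (i) intercepts every directed J→K path; (ii) no back-door J→{T}; (iii) {J} blocks every back-door {T}→K. Front-door holds.
P(K|do(J)) = Σ_{T} P(T|J) Σ_{J'} P(K|T,J')P(J').

P(K|do(J)): frontdoor, adjust for {T}.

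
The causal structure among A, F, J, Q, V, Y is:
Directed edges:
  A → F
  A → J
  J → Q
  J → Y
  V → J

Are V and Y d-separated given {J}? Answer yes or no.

Yes — V ⊥ Y | {J}.

Bayes-Ball from V | {J} reaches {A,F}.
Y ∉ reach(V|{J}) ⇒ V ⊥ Y | {J}.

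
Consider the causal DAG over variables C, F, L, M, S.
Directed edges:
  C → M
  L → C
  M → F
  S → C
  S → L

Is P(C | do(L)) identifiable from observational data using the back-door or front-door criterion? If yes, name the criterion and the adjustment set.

P(C|do(L)): backdoor, adjust for {S}.

desc(L)\{L}={C,F,M}; candidates ⊆ {S}.
size 0: {}; under {} L still reaches {C,F,M,S} ∋ C.
{S}: L⊥C given {S} in G with L→· removed — back-door holds.
P(C|do(L)) = Σ_{S} P(C|L,S)·P(S).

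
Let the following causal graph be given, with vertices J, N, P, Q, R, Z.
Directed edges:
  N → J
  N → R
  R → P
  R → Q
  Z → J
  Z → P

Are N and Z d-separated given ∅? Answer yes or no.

Yes — N ⊥ Z | ∅.

Bayes-Ball from N | ∅ reaches {J,P,Q,R}.
Z ∉ reach(N|∅) ⇒ N ⊥ Z | ∅.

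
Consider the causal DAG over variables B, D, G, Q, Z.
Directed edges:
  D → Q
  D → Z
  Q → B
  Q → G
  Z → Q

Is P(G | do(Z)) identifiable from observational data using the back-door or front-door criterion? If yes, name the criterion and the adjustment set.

P(G|do(Z)): backdoor, adjust for {D}.

desc(Z)\{Z}={B,G,Q}; candidates ⊆ {D}.
size 0: {}; under {} Z still reaches {B,D,G,Q} ∋ G.
{D}: Z⊥G given {D} in G with Z→· removed — back-door holds.
P(G|do(Z)) = Σ_{D} P(G|Z,D)·P(D).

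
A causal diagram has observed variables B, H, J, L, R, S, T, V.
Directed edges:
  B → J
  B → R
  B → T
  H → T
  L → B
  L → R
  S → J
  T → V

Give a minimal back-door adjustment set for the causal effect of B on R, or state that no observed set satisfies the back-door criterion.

desc(B)\{B}={J,R,T,V}; candidates ⊆ {H,L,S}.
size 0: {}; under {} B still reaches {L,R} ∋ R.
{L}: B⊥R given {L} in G with B→· removed — back-door holds.

B→R: minimal back-door set {L}.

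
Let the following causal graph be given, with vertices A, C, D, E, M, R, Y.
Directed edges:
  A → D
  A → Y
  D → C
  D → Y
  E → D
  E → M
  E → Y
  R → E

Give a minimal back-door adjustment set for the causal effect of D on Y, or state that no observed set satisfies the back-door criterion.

desc(D)\{D}={C,Y}; candidates ⊆ {A,E,M,R}.
size 0: {}; under {} D still reaches {A,E,M,R,Y} ∋ Y.
size 1: {A}, {E}, {M} …(+1); under {A} D still reaches {E,M,R,Y} ∋ Y.
{A,E}: D⊥Y given {A,E} in G with D→· removed — back-door holds.

D→Y: minimal back-door set {A, E}.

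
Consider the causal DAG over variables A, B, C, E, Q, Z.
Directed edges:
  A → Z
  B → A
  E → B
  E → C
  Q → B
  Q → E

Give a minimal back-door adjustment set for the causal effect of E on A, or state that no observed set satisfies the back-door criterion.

desc(E)\{E}={A,B,C,Z}; candidates ⊆ {Q}.
size 0: {}; under {} E still reaches {A,B,Q,Z} ∋ A.
{Q}: E⊥A given {Q} in G with E→· removed — back-door holds.

E→A: minimal back-door set {Q}.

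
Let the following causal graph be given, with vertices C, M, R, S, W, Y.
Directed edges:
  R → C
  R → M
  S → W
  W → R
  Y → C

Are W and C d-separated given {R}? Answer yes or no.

Yes — W ⊥ C | {R}.

Bayes-Ball from W | {R} reaches {S}.
C ∉ reach(W|{R}) ⇒ W ⊥ C | {R}.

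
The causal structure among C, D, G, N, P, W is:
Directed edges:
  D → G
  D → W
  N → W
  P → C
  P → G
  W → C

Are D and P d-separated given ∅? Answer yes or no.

Bayes-Ball from D | ∅ reaches {C,G,W}.
P ∉ reach(D|∅) ⇒ D ⊥ P | ∅.

Yes — D ⊥ P | ∅.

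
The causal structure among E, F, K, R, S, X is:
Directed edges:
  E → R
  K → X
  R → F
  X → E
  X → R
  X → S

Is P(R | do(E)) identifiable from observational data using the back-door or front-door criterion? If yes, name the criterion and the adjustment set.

desc(E)\{E}={F,R}; candidates ⊆ {K,S,X}.
size 0: {}; under {} E still reaches {F,K,R,S,X} ∋ R.
{X}: E⊥R given {X} in G with E→· removed — back-door holds.
P(R|do(E)) = Σ_{X} P(R|E,X)·P(X).

P(R|do(E)): backdoor, adjust for {X}.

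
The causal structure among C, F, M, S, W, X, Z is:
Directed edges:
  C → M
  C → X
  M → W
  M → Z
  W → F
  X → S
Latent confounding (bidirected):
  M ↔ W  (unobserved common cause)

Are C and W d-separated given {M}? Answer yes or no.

No — C and W are d-connected given {M}.

Bayes-Ball from C | {M} reaches {F,S,W,X}.
W ∈ reach(C|{M}) ⇒ C ⊥̸ W | {M}.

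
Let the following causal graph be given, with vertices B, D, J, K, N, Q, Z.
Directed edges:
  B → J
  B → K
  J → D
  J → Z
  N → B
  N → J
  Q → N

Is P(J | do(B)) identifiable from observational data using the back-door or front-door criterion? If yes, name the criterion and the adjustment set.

desc(B)\{B}={D,J,K,Z}; candidates ⊆ {N,Q}.
size 0: {}; under {} B still reaches {D,J,N,Q,Z} ∋ J.
{N}: B⊥J given {N} in G with B→· removed — back-door holds.
P(J|do(B)) = Σ_{N} P(J|B,N)·P(N).

P(J|do(B)): backdoor, adjust for {N}.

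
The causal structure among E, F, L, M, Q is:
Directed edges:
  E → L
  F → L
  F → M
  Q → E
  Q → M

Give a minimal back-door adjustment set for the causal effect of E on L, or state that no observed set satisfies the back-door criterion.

desc(E)\{E}={L}; candidates ⊆ {F,M,Q}.
∅: E⊥L given ∅ in G with E→· removed — back-door holds.

E→L: minimal back-door set ∅.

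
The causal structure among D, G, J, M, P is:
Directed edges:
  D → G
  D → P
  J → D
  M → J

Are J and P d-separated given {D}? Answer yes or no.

Bayes-Ball from J | {D} reaches {M}.
P ∉ reach(J|{D}) ⇒ J ⊥ P | {D}.

Yes — J ⊥ P | {D}.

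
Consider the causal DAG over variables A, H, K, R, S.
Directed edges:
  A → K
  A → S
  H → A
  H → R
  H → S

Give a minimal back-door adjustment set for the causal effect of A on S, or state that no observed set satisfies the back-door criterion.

desc(A)\{A}={K,S}; candidates ⊆ {H,R}.
size 0: {}; under {} A still reaches {H,R,S} ∋ S.
{H}: A⊥S given {H} in G with A→· removed — back-door holds.

A→S: minimal back-door set {H}.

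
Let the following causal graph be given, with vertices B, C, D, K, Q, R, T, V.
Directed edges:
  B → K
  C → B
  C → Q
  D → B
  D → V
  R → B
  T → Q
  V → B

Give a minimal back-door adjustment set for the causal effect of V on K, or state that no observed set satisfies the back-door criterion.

desc(V)\{V}={B,K}; candidates ⊆ {C,D,Q,R,T}.
size 0: {}; under {} V still reaches {B,D,K} ∋ K.
{D}: V⊥K given {D} in G with V→· removed — back-door holds.

V→K: minimal back-door set {D}.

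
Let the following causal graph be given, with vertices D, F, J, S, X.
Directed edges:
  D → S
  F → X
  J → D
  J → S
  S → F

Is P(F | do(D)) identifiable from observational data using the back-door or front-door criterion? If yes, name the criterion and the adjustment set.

desc(D)\{D}={F,S,X}; candidates ⊆ {J}.
size 0: {}; under {} D still reaches {F,J,S,X} ∋ F.
{J}: D⊥F given {J} in G with D→· removed — back-door holds.
P(F|do(D)) = Σ_{J} P(F|D,J)·P(J).

P(F|do(D)): backdoor, adjust for {J}.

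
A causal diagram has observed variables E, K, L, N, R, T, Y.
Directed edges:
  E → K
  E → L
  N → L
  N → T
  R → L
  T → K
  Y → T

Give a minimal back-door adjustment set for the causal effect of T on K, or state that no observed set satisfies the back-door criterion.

T→K: minimal back-door set ∅.

desc(T)\{T}={K}; candidates ⊆ {E,L,N,R,Y}.
∅: T⊥K given ∅ in G with T→· removed — back-door holds.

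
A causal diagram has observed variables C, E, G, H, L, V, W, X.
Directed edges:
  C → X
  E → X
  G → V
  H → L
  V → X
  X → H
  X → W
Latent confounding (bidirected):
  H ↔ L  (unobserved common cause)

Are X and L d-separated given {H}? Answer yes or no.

No — X and L are d-connected given {H}.

Bayes-Ball from X | {H} reaches {C,E,G,L,V,W}.
L ∈ reach(X|{H}) ⇒ X ⊥̸ L | {H}.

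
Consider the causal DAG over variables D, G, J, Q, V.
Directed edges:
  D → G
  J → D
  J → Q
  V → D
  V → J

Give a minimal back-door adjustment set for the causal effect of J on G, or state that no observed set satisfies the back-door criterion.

J→G: minimal back-door set {V}.

desc(J)\{J}={D,G,Q}; candidates ⊆ {V}.
size 0: {}; under {} J still reaches {D,G,V} ∋ G.
{V}: J⊥G given {V} in G with J→· removed — back-door holds.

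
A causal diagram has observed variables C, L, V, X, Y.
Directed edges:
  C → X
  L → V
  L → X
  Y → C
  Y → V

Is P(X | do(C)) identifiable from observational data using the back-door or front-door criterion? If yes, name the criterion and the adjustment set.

P(X|do(C)): backdoor, adjust for ∅.

desc(C)\{C}={X}; candidates ⊆ {L,V,Y}.
∅: C⊥X given ∅ in G with C→· removed — back-door holds.
P(X|do(C)) = P(X|C) — no adjustment needed.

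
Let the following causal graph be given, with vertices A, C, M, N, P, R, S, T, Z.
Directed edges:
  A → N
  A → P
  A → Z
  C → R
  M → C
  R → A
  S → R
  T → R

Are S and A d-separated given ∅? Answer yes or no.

No — S and A are d-connected given ∅.

Bayes-Ball from S | ∅ reaches {A,N,P,R,Z}.
A ∈ reach(S|∅) ⇒ S ⊥̸ A | ∅.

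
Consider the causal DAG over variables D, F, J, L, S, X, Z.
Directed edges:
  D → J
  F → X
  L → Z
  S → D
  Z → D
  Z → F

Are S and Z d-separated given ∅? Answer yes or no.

Bayes-Ball from S | ∅ reaches {D,J}.
Z ∉ reach(S|∅) ⇒ S ⊥ Z | ∅.

Yes — S ⊥ Z | ∅.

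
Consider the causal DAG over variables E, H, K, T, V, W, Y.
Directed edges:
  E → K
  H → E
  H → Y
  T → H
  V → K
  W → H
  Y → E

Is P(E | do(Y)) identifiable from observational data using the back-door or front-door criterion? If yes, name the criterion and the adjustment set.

P(E|do(Y)): backdoor, adjust for {H}.

desc(Y)\{Y}={E,K}; candidates ⊆ {H,T,V,W}.
size 0: {}; under {} Y still reaches {E,H,K,T,W} ∋ E.
{H}: Y⊥E given {H} in G with Y→· removed — back-door holds.
P(E|do(Y)) = Σ_{H} P(E|Y,H)·P(H).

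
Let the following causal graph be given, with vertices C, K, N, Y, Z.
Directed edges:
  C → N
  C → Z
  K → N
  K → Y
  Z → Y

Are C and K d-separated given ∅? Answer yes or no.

Bayes-Ball from C | ∅ reaches {N,Y,Z}.
K ∉ reach(C|∅) ⇒ C ⊥ K | ∅.

Yes — C ⊥ K | ∅.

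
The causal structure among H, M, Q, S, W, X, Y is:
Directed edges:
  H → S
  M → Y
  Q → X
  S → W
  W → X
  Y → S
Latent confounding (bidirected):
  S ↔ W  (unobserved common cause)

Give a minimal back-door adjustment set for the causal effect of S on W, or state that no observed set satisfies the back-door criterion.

desc(S)\{S}={W,X}; candidates ⊆ {H,M,Q,Y}.
S↔W: latent back-door arc(s) into S.
size 0: {}; under {} S still reaches {H,M,W,X,Y} ∋ W.
size 1: {H}, {M}, {Q} …(+1); under {H} S still reaches {M,W,X,Y} ∋ W.
size 2: {H,M}, {H,Q}, {H,Y} …(+3); under {H,M} S still reaches {W,X,Y} ∋ W.
S↔W cannot be blocked by any observed set — no back-door set.

S→W: no observed back-door set.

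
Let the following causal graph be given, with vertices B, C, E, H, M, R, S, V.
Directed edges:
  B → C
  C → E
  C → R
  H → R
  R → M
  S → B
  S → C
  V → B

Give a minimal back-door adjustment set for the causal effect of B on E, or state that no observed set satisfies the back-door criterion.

B→E: minimal back-door set {S}.

desc(B)\{B}={C,E,M,R}; candidates ⊆ {H,S,V}.
size 0: {}; under {} B still reaches {C,E,M,R,S,V} ∋ E.
{S}: B⊥E given {S} in G with B→· removed — back-door holds.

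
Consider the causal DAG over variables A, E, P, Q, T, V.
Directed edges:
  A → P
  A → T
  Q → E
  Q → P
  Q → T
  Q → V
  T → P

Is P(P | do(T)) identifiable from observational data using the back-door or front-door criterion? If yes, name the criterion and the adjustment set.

desc(T)\{T}={P}; candidates ⊆ {A,E,Q,V}.
size 0: {}; under {} T still reaches {A,E,P,Q,V} ∋ P.
size 1: {A}, {E}, {Q} …(+1); under {A} T still reaches {E,P,Q,V} ∋ P.
{A,Q}: T⊥P given {A,Q} in G with T→· removed — back-door holds.
P(P|do(T)) = Σ_{A,Q} P(P|T,A,Q)·P(A,Q).

P(P|do(T)): backdoor, adjust for {A, Q}.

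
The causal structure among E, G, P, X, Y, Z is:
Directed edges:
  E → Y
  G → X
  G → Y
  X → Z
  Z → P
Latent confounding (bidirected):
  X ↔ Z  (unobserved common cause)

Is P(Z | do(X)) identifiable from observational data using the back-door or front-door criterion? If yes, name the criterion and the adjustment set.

desc(X)\{X}={P,Z}; candidates ⊆ {E,G,Y}.
X↔Z: latent back-door arc(s) into X.
size 0: {}; under {} X still reaches {G,P,Y,Z} ∋ Z.
size 1: {E}, {G}, {Y}; under {E} X still reaches {G,P,Y,Z} ∋ Z.
size 2: {E,G}, {E,Y}, {G,Y}; under {E,G} X still reaches {P,Z} ∋ Z.
X↔Z cannot be blocked by any observed set — no back-door set.
No mediator lies on a directed X→…→Z path.
Neither criterion identifies P(Z|do(X)) in this graph.

P(Z|do(X)): not identifiable (no BD/FD set).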